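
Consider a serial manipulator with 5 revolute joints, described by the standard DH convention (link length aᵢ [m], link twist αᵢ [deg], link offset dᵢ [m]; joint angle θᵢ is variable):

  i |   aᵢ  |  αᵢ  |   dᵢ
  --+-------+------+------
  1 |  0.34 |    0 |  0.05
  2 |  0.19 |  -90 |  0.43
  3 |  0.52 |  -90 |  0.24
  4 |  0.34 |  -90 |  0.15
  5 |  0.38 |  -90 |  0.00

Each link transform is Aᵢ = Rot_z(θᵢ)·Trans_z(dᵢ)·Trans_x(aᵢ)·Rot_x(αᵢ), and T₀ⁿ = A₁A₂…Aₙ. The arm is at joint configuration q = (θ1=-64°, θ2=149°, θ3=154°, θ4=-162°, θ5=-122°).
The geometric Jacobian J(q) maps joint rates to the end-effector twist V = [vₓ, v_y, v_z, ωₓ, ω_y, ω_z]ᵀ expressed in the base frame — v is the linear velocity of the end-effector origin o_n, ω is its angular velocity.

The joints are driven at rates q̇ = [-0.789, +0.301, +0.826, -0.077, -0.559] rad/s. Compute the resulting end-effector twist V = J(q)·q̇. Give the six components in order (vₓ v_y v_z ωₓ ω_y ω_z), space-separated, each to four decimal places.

-0.3319 0.1377 0.2843 -0.2768 0.2139 -0.4815

o_n = [-0.1646, -0.6454, 0.7343]
J₁: ẑ×o_n = [0.6454, -0.1646, 0.0000], ω = ẑ
J2: z=[0.0000, 0.0000, 1.0000] o=[0.1490, -0.3056, 0.0500] → [0.3399, -0.3137, 0.0000, 0.0000, 0.0000, 1.0000]
J3: z=[-0.9962, 0.0872, 0.0000] o=[0.1656, -0.1163, 0.4800] → [0.0222, 0.2533, 0.5559, -0.9962, 0.0872, 0.0000]
J4: z=[-0.0382, -0.4367, 0.8988] o=[-0.1142, -0.5610, 0.2520] → [-0.1347, -0.0269, -0.0188, -0.0382, -0.4367, 0.8988]
J5: z=[-0.9716, -0.1938, -0.1355] o=[-0.1993, -0.3278, 0.5286] → [-0.0829, 0.1952, 0.3153, -0.9716, -0.1938, -0.1355]
V = J·q̇ = [-0.3319, 0.1377, 0.2843, -0.2768, 0.2139, -0.4815]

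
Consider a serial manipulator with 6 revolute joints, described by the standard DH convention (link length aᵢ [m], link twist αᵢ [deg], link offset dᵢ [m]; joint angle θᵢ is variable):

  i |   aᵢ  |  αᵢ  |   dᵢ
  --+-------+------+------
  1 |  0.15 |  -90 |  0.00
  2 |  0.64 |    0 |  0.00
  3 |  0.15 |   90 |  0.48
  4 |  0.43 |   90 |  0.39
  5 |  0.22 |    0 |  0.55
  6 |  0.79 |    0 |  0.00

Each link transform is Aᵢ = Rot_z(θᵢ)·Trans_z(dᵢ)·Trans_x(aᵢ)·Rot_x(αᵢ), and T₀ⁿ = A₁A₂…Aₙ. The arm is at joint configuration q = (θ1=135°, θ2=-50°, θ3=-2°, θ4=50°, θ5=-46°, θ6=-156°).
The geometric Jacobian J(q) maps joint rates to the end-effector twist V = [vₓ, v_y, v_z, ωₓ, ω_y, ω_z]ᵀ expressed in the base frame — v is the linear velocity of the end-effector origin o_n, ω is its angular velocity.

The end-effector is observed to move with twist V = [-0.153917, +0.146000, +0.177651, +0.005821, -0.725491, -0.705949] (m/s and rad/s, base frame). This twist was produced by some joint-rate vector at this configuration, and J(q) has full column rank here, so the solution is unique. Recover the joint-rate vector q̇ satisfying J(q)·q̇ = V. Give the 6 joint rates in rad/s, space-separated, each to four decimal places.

-0.4810 0.7200 -0.6270 0.2690 -0.1470 -0.5000

o_n = [-0.3181, 0.3014, 1.1896]
J₁: ẑ×o_n = [-0.3014, -0.3181, 0.0000], ω = ẑ
J2: z=[-0.7071, -0.7071, 0.0000] o=[-0.1061, 0.1061, 0.0000] → [-0.8411, 0.8411, -0.2881, -0.7071, -0.7071, 0.0000]
J3: z=[-0.7071, -0.7071, 0.0000] o=[-0.3970, 0.3970, 0.4903] → [-0.4945, 0.4945, 0.1233, -0.7071, -0.7071, 0.0000]
J4: z=[0.5572, -0.5572, 0.6157] o=[-0.8017, 0.1228, 0.6085] → [-0.4337, -0.0261, 0.3689, 0.5572, -0.5572, 0.6157]
J5: z=[0.1210, 0.7880, 0.6037] o=[-0.9376, -0.2071, 1.0664] → [-0.2099, 0.3590, -0.4266, 0.1210, 0.7880, 0.6037]
J6: z=[0.1210, 0.7880, 0.6037] o=[-1.0848, 0.2745, 1.3784] → [-0.1650, 0.4856, -0.6009, 0.1210, 0.7880, 0.6037]
q̇ = J⁺·V = [-0.4810, 0.7200, -0.6270, 0.2690, -0.1470, -0.5000]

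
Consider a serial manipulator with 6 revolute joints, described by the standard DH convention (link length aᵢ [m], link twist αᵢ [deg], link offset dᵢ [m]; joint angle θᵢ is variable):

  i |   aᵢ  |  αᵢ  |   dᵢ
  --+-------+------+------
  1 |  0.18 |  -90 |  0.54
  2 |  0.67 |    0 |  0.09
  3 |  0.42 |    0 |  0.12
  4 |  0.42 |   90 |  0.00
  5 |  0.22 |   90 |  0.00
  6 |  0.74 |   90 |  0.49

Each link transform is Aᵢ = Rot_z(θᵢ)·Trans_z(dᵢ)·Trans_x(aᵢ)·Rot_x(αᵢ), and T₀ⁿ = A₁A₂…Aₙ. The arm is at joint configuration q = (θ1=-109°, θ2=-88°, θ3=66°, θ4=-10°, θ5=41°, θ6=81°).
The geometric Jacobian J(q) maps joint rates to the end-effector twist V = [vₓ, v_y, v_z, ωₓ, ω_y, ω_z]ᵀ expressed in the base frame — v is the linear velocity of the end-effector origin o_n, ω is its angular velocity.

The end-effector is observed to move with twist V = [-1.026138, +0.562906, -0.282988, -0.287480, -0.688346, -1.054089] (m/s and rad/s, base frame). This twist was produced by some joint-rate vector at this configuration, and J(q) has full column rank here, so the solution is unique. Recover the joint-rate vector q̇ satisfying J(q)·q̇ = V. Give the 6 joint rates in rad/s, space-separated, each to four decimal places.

-0.3790 -0.2810 0.3070 0.2410 -0.9670 0.4170

o_n = [-0.2844, -1.0117, 2.5140]
J₁: ẑ×o_n = [1.0117, -0.2844, 0.0000], ω = ẑ
J2: z=[0.9455, -0.3256, 0.0000] o=[-0.0586, -0.1702, 0.5400] → [-0.6427, -1.8664, -0.8692, 0.9455, -0.3256, 0.0000]
J3: z=[0.9455, -0.3256, 0.0000] o=[0.0189, -0.2216, 1.2096] → [-0.4247, -1.2333, -0.8458, 0.9455, -0.3256, 0.0000]
J4: z=[0.9455, -0.3256, 0.0000] o=[0.0056, -0.6289, 1.3669] → [-0.3734, -1.0845, -0.4564, 0.9455, -0.3256, 0.0000]
J5: z=[0.1725, 0.5010, 0.8480] o=[-0.1104, -0.9656, 1.5895] → [0.5023, -0.3071, 0.0792, 0.1725, 0.5010, 0.8480]
J6: z=[-0.8947, -0.2803, 0.3477] o=[-0.0198, -1.1458, 1.6775] → [-0.2811, 0.6564, -0.1941, -0.8947, -0.2803, 0.3477]
q̇ = J⁺·V = [-0.3790, -0.2810, 0.3070, 0.2410, -0.9670, 0.4170]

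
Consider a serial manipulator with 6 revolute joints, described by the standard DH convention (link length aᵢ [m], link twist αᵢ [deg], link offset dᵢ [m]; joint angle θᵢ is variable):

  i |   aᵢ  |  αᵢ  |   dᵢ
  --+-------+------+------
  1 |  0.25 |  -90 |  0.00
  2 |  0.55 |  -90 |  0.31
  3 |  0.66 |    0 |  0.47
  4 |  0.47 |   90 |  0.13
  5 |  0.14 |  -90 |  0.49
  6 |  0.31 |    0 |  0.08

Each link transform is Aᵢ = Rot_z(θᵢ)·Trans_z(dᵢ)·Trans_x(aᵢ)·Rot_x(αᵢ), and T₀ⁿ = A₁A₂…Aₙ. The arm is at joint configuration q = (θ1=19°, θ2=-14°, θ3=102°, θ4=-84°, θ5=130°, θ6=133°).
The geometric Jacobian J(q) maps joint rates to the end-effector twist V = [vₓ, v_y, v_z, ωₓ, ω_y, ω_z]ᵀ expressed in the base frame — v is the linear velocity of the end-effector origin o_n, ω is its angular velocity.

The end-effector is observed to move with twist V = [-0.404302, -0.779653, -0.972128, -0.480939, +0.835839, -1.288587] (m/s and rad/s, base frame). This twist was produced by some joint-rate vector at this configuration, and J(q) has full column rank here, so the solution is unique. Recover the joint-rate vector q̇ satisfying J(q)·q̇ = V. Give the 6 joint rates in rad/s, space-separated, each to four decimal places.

-0.0330 0.9620 0.9990 0.5550 -0.1630 0.5910

o_n = [1.2728, 0.1996, -0.2551]
J₁: ẑ×o_n = [-0.1996, 1.2728, 0.0000], ω = ẑ
J2: z=[-0.3256, 0.9455, 0.0000] o=[0.2364, 0.0814, 0.0000] → [-0.2412, -0.0830, -1.0185, -0.3256, 0.9455, 0.0000]
J3: z=[0.2287, 0.0788, -0.9703] o=[0.6400, 0.5482, 0.1331] → [-0.3689, -0.5252, -0.1296, 0.2287, 0.0788, -0.9703]
J4: z=[0.2287, 0.0788, -0.9703] o=[0.8318, -0.0685, -0.3562] → [0.2681, -0.4510, 0.0266, 0.2287, 0.0788, -0.9703]
J5: z=[-0.0261, 0.9969, 0.0748] o=[1.3189, -0.0544, -0.3742] → [0.0998, -0.0003, 0.0393, -0.0261, 0.9969, 0.0748]
J6: z=[-0.8925, -0.0570, 0.4474] o=[1.2431, 0.4418, -0.4623] → [0.0966, 0.1983, 0.2179, -0.8925, -0.0570, 0.4474]
q̇ = J⁺·V = [-0.0330, 0.9620, 0.9990, 0.5550, -0.1630, 0.5910]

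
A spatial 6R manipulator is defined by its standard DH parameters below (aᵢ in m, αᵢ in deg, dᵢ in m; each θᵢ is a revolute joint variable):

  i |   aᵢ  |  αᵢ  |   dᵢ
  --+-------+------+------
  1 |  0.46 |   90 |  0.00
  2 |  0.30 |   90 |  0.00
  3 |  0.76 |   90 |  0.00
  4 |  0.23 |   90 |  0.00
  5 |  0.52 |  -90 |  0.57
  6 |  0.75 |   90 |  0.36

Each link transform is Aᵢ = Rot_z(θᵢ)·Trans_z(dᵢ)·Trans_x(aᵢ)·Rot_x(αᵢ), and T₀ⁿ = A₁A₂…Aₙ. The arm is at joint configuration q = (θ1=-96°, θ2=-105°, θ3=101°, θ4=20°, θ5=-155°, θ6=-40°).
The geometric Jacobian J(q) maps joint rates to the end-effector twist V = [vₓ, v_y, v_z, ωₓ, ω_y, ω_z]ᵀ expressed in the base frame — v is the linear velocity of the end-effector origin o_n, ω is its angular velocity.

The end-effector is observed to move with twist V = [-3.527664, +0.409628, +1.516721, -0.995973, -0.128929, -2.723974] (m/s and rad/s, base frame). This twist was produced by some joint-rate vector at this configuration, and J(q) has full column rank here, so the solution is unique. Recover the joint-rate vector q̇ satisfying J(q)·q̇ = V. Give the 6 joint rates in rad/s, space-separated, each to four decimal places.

o_n = [-0.5687, -1.7162, 0.2491]
J₁: ẑ×o_n = [1.7162, -0.5687, 0.0000], ω = ẑ
J2: z=[-0.9945, 0.1045, 0.0000] o=[-0.0481, -0.4575, 0.0000] → [0.0260, 0.2477, 1.3062, -0.9945, 0.1045, 0.0000]
J3: z=[0.1010, 0.9606, 0.2588] o=[-0.0400, -0.3803, -0.2898] → [0.8634, -0.1913, 0.3730, 0.1010, 0.9606, 0.2588]
J4: z=[-0.1632, 0.2726, -0.9482] o=[-0.7858, -0.3396, -0.1497] → [-1.1965, -0.1408, 0.1655, -0.1632, 0.2726, -0.9482]
J5: z=[-0.4305, -0.8844, -0.1802] o=[-0.9900, -0.2525, -0.0895] → [-0.5632, 0.0699, 1.0028, -0.4305, -0.8844, -0.1802]
J6: z=[-0.2272, -0.0870, 0.9699] o=[-0.7812, -0.9950, -0.1072] → [0.6685, 0.2871, 0.1823, -0.2272, -0.0870, 0.9699]
q̇ = J⁺·V = [-0.9210, 0.8730, -0.1230, 0.8130, 0.4590, -0.9460]

-0.9210 0.8730 -0.1230 0.8130 0.4590 -0.9460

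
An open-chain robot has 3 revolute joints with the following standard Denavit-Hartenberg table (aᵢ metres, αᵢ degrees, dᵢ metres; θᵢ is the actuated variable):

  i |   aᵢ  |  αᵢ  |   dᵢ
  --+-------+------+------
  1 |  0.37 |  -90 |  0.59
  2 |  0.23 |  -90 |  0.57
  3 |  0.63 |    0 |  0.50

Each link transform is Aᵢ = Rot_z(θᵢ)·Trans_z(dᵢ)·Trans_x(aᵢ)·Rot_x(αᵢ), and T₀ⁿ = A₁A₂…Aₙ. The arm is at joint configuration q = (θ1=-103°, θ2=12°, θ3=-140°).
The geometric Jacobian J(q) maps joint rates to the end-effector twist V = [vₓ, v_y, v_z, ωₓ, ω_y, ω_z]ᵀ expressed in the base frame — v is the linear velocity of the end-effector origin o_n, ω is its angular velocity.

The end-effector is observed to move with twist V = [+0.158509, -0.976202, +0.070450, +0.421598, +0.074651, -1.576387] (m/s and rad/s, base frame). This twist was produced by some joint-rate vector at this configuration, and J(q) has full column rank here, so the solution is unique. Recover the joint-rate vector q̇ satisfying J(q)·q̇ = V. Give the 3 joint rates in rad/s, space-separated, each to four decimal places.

o_n = [0.9457, -0.2378, 0.1534]
J₁: ẑ×o_n = [0.2378, 0.9457, -0.0000], ω = ẑ
J2: z=[0.9744, -0.2250, 0.0000] o=[-0.0832, -0.3605, 0.5900] → [0.0982, 0.4254, 0.3510, 0.9744, -0.2250, 0.0000]
J3: z=[0.0468, 0.2026, -0.9781] o=[0.4216, -0.7079, 0.5422] → [0.3811, -0.4945, -0.0842, 0.0468, 0.2026, -0.9781]
q̇ = J⁺·V = [-0.7880, 0.3940, 0.8060]

-0.7880 0.3940 0.8060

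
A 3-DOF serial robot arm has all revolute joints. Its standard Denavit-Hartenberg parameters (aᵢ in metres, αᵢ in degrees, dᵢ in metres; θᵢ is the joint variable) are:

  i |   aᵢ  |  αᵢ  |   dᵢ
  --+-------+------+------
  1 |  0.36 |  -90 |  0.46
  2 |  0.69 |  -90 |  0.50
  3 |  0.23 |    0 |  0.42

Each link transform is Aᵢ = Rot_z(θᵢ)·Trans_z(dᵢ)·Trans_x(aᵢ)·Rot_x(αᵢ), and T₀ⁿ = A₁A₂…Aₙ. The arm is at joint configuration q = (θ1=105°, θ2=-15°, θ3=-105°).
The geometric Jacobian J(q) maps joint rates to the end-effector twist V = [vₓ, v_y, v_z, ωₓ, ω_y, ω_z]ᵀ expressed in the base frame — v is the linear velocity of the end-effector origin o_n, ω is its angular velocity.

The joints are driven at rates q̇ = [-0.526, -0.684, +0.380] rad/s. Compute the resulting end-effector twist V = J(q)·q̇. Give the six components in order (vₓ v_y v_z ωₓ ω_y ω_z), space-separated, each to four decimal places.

0.3633 0.7468 0.5128 0.6352 0.2720 -0.8931

o_n = [-0.9765, 0.8541, 0.2175]
J₁: ẑ×o_n = [-0.8541, -0.9765, 0.0000], ω = ẑ
J2: z=[-0.9659, -0.2588, 0.0000] o=[-0.0932, 0.3477, 0.4600] → [0.0628, -0.2342, -0.7177, -0.9659, -0.2588, 0.0000]
J3: z=[-0.0670, 0.2500, -0.9659] o=[-0.7486, 0.8621, 0.6386] → [-0.1130, 0.1919, 0.0575, -0.0670, 0.2500, -0.9659]
V = J·q̇ = [0.3633, 0.7468, 0.5128, 0.6352, 0.2720, -0.8931]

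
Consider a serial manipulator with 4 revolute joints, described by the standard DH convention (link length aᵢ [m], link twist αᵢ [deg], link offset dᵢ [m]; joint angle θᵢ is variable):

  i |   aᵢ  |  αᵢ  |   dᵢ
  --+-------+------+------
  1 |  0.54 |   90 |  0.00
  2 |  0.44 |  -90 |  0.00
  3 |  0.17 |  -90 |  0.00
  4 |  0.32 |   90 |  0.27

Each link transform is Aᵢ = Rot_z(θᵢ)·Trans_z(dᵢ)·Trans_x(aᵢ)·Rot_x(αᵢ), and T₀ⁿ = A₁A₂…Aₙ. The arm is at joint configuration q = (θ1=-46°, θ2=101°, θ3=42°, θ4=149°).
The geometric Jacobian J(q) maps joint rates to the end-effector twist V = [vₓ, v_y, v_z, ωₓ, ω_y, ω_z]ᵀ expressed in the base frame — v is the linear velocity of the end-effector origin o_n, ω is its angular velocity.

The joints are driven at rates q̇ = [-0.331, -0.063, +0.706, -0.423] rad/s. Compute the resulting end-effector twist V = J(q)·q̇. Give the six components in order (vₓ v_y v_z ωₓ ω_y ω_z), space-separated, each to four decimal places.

o_n = [0.5575, -0.3890, 0.2099]
J₁: ẑ×o_n = [0.3890, 0.5575, -0.0000], ω = ẑ
J2: z=[-0.7193, -0.6947, 0.0000] o=[0.3751, -0.3884, 0.0000] → [-0.1458, 0.1510, 0.1271, -0.7193, -0.6947, 0.0000]
J3: z=[-0.6819, 0.7061, -0.1908] o=[0.3168, -0.3281, 0.4319] → [-0.1684, -0.1973, -0.1285, -0.6819, 0.7061, -0.1908]
J4: z=[0.6233, 0.4244, -0.6568] o=[0.3819, -0.2317, 0.5559] → [-0.2501, 0.1003, -0.1726, 0.6233, 0.4244, -0.6568]
V = J·q̇ = [-0.1326, -0.3758, -0.0257, -0.6997, 0.3628, -0.1879]

-0.1326 -0.3758 -0.0257 -0.6997 0.3628 -0.1879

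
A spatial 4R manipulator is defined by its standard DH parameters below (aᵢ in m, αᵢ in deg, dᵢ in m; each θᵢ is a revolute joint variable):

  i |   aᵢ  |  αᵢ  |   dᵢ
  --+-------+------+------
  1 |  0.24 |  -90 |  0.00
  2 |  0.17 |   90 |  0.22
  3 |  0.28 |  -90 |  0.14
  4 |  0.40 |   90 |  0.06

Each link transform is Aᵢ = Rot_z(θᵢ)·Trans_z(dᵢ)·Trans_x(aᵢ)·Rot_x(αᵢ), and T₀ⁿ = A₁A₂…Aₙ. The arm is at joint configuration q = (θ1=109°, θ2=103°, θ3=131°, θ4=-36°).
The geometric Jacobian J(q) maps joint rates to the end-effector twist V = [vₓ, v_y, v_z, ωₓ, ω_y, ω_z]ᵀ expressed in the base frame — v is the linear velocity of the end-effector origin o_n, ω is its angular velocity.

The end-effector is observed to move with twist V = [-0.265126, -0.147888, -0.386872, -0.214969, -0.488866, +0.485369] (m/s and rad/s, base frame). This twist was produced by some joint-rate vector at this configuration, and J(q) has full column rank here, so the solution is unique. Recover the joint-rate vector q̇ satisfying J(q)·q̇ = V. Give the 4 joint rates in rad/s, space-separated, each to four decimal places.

-0.0250 0.7180 -0.4970 0.5420

o_n = [-0.8185, 0.4231, 0.1799]
J₁: ẑ×o_n = [-0.4231, -0.8185, 0.0000], ω = ẑ
J2: z=[-0.9455, -0.3256, 0.0000] o=[-0.0781, 0.2269, 0.0000] → [-0.0586, 0.1701, -0.4265, -0.9455, -0.3256, 0.0000]
J3: z=[-0.3172, 0.9213, -0.2250] o=[-0.2737, 0.1191, -0.1656] → [0.3868, 0.2322, 0.4055, -0.3172, 0.9213, -0.2250]
J4: z=[0.5650, 0.3741, 0.7354] o=[-0.5314, 0.2184, -0.0181] → [-0.0764, -0.3231, 0.2231, 0.5650, 0.3741, 0.7354]
q̇ = J⁺·V = [-0.0250, 0.7180, -0.4970, 0.5420]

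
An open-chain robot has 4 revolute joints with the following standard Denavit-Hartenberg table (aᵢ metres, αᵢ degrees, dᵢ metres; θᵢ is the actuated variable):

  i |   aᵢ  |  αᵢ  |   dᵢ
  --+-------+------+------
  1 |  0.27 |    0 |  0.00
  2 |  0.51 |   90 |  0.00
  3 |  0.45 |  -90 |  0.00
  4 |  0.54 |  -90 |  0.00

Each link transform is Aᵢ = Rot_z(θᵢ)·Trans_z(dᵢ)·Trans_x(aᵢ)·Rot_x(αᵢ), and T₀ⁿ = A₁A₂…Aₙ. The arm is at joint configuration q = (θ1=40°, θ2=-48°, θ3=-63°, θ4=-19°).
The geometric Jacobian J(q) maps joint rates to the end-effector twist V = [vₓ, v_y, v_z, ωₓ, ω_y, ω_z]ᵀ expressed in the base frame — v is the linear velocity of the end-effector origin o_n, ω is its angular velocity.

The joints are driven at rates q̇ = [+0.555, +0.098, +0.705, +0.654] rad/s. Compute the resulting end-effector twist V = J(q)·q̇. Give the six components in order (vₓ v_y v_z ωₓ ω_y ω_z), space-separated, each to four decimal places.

0.7990 0.9500 0.2050 0.4789 -0.7792 0.9499

o_n = [1.1193, -0.1322, -0.8559]
J₁: ẑ×o_n = [0.1322, 1.1193, -0.0000], ω = ẑ
J2: z=[0.0000, 0.0000, 1.0000] o=[0.2068, 0.1736, 0.0000] → [0.3058, 0.9124, -0.0000, 0.0000, 0.0000, 1.0000]
J3: z=[-0.1392, -0.9903, 0.0000] o=[0.7119, 0.1026, 0.0000] → [0.8476, -0.1191, 0.4361, -0.1392, -0.9903, 0.0000]
J4: z=[0.8823, -0.1240, 0.4540] o=[0.9142, 0.0741, -0.4010] → [0.1501, 0.4945, -0.1566, 0.8823, -0.1240, 0.4540]
V = J·q̇ = [0.7990, 0.9500, 0.2050, 0.4789, -0.7792, 0.9499]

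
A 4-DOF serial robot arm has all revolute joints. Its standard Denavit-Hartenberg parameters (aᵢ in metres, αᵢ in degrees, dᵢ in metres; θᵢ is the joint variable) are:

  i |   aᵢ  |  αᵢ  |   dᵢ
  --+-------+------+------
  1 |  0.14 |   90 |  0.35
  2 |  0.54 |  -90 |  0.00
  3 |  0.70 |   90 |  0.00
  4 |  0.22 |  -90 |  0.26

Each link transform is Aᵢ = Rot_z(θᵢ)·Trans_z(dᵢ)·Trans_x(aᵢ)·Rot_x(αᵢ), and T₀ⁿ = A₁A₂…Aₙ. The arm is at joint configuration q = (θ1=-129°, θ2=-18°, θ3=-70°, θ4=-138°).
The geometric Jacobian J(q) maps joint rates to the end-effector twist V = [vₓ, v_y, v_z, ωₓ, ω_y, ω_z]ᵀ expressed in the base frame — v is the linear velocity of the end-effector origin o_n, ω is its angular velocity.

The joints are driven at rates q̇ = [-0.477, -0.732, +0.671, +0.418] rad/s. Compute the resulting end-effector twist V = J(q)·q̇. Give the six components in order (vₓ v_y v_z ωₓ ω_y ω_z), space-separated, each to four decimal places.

o_n = [-0.8072, -0.0544, 0.0619]
J₁: ẑ×o_n = [0.0544, -0.8072, 0.0000], ω = ẑ
J2: z=[-0.7771, 0.6293, 0.0000] o=[-0.0881, -0.1088, 0.3500] → [-0.1813, -0.2239, 0.4102, -0.7771, 0.6293, 0.0000]
J3: z=[-0.1945, -0.2402, 0.9511] o=[-0.4113, -0.5079, 0.1831] → [-0.4022, -0.4001, -0.1833, -0.1945, -0.2402, 0.9511]
J4: z=[0.2966, 0.9098, 0.2904] o=[-1.0658, -0.2709, 0.1091] → [-0.1058, 0.0891, -0.1710, 0.2966, 0.9098, 0.2904]
V = J·q̇ = [-0.2074, 0.3177, -0.4948, 0.5624, -0.2415, 0.2825]

-0.2074 0.3177 -0.4948 0.5624 -0.2415 0.2825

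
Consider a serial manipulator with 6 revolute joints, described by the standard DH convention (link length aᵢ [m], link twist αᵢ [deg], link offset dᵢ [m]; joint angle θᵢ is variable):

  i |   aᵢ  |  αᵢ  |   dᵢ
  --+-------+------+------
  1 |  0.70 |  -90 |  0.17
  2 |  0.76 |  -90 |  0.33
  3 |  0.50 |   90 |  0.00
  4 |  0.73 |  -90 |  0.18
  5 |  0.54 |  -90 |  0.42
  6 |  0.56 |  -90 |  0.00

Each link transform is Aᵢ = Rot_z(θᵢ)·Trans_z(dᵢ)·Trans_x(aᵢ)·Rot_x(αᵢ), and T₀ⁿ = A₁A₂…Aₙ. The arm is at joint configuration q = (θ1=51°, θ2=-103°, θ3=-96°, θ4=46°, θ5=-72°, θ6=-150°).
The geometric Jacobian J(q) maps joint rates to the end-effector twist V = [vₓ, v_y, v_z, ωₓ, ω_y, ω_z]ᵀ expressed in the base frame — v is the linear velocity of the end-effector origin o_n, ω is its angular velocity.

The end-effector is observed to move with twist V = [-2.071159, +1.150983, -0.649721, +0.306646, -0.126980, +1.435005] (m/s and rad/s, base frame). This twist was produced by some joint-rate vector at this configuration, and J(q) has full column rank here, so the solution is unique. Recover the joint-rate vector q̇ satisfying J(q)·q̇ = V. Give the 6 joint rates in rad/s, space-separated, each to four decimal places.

o_n = [0.3650, 1.7510, 0.8632]
J₁: ẑ×o_n = [-1.7510, 0.3650, 0.0000], ω = ẑ
J2: z=[-0.7771, 0.6293, 0.0000] o=[0.4405, 0.5440, 0.1700] → [0.4362, 0.5387, -0.8905, -0.7771, 0.6293, 0.0000]
J3: z=[0.6132, 0.7572, 0.2250] o=[0.0765, 0.6188, 0.9105] → [-0.2906, 0.0940, 0.4758, 0.6132, 0.7572, 0.2250]
J4: z=[0.2220, 0.1081, -0.9690] o=[-0.3026, 0.9409, 0.8596] → [0.7854, -0.6477, 0.1077, 0.2220, 0.1081, -0.9690]
J5: z=[0.9713, 0.0627, 0.2295] o=[-0.3250, 1.6846, 0.7516] → [-0.0083, 0.0501, 0.0212, 0.9713, 0.0627, 0.2295]
J6: z=[-0.1499, 0.9102, 0.3861] o=[0.1827, 1.9320, 0.3656] → [0.5228, 0.1450, -0.1389, -0.1499, 0.9102, 0.3861]
q̇ = J⁺·V = [0.8220, 0.8480, 0.1040, -0.6970, 0.9650, -0.7960]

0.8220 0.8480 0.1040 -0.6970 0.9650 -0.7960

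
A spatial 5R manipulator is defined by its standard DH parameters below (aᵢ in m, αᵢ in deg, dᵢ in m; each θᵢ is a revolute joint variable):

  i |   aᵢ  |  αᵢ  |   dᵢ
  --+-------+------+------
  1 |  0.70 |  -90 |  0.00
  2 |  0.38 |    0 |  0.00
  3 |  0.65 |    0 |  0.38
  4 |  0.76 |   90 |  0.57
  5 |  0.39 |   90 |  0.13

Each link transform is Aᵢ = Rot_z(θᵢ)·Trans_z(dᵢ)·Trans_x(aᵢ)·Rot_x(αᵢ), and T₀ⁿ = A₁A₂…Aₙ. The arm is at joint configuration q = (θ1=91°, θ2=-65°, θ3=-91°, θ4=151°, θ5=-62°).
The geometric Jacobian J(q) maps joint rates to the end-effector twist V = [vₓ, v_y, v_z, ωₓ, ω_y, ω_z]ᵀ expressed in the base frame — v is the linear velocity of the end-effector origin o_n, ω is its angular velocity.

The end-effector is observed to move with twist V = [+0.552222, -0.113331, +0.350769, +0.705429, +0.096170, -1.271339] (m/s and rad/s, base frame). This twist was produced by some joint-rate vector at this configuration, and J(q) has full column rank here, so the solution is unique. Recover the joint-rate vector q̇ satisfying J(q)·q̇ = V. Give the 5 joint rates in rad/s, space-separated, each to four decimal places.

-0.3130 0.6980 -0.9750 -0.4300 -0.9620

o_n = [-0.6264, 1.1842, 0.8205]
J₁: ẑ×o_n = [-1.1842, -0.6264, 0.0000], ω = ẑ
J2: z=[-0.9998, -0.0175, 0.0000] o=[-0.0122, 0.6999, 0.0000] → [-0.0143, 0.8204, -0.4950, -0.9998, -0.0175, 0.0000]
J3: z=[-0.9998, -0.0175, 0.0000] o=[-0.0150, 0.8605, 0.3444] → [-0.0083, 0.4760, -0.3344, -0.9998, -0.0175, 0.0000]
J4: z=[-0.9998, -0.0175, 0.0000] o=[-0.3846, 0.2601, 0.6088] → [-0.0037, 0.2117, -0.9282, -0.9998, -0.0175, 0.0000]
J5: z=[0.0015, -0.0871, 0.9962] o=[-0.9677, 1.0072, 0.6750] → [-0.1891, 0.3398, 0.0300, 0.0015, -0.0871, 0.9962]
q̇ = J⁺·V = [-0.3130, 0.6980, -0.9750, -0.4300, -0.9620]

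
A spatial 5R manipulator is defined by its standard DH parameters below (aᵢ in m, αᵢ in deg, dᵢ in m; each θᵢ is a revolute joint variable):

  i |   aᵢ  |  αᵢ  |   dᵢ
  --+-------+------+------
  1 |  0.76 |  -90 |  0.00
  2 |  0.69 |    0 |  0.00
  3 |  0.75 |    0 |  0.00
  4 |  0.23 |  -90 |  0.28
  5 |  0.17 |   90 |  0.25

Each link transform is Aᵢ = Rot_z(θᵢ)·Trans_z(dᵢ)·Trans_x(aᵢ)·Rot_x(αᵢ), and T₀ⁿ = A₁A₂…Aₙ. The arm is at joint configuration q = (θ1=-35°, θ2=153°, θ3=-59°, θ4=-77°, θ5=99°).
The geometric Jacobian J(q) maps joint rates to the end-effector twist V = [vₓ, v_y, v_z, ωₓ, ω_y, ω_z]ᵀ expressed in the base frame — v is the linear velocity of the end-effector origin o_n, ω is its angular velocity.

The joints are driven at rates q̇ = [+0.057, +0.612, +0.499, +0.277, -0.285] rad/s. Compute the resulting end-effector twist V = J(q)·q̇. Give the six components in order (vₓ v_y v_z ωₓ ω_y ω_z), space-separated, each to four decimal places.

o_n = [0.2398, -0.0311, -1.3600]
J₁: ẑ×o_n = [0.0311, 0.2398, -0.0000], ω = ẑ
J2: z=[0.5736, 0.8192, 0.0000] o=[0.6226, -0.4359, 0.0000] → [-1.1140, 0.7800, 0.5457, 0.5736, 0.8192, 0.0000]
J3: z=[0.5736, 0.8192, 0.0000] o=[0.1189, -0.0833, -0.3133] → [-0.8574, 0.6004, -0.0691, 0.5736, 0.8192, 0.0000]
J4: z=[0.5736, 0.8192, 0.0000] o=[0.0761, -0.0533, -1.0614] → [-0.2446, 0.1712, -0.1214, 0.5736, 0.8192, 0.0000]
J5: z=[-0.2395, 0.1677, -0.9563] o=[0.4169, 0.0499, -1.1287] → [-0.1163, 0.1139, 0.0491, -0.2395, 0.1677, -0.9563]
V = J·q̇ = [-1.1425, 0.8056, 0.2518, 0.8644, 1.0892, 0.3295]

-1.1425 0.8056 0.2518 0.8644 1.0892 0.3295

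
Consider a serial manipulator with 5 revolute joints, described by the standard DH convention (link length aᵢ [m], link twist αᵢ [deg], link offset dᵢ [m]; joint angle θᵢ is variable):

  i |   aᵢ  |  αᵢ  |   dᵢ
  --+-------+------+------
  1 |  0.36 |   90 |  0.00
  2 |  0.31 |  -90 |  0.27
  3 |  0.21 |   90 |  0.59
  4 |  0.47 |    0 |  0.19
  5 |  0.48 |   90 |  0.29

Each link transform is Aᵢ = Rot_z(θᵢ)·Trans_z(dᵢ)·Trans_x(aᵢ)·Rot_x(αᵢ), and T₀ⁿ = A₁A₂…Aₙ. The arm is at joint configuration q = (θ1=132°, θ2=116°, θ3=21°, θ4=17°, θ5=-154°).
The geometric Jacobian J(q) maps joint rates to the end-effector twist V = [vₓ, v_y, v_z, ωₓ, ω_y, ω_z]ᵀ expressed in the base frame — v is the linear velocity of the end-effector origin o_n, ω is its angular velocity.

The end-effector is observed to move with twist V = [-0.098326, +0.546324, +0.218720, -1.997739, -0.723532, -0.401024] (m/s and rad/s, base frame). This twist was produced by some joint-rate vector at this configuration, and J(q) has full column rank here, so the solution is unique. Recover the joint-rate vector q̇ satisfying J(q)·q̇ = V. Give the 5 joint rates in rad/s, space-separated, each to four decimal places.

-0.3390 -0.9110 -0.6910 -0.8930 -0.2400

o_n = [0.6771, 0.1561, 0.5166]
J₁: ẑ×o_n = [-0.1561, 0.6771, 0.0000], ω = ẑ
J2: z=[0.7431, 0.6691, 0.0000] o=[-0.2409, 0.2675, 0.0000] → [0.3457, -0.3839, -0.6971, 0.7431, 0.6691, 0.0000]
J3: z=[0.6014, -0.6679, -0.4384] o=[0.0507, 0.3472, 0.2786] → [-0.2428, -0.4177, 0.3034, 0.6014, -0.6679, -0.4384]
J4: z=[0.7989, 0.5079, 0.3221] o=[0.4071, -0.1611, 0.1962] → [0.0606, -0.1691, 0.1162, 0.7989, 0.5079, 0.3221]
J5: z=[0.7989, 0.5079, 0.3221] o=[0.6449, -0.4009, 0.5743] → [-0.2087, 0.0564, 0.4286, 0.7989, 0.5079, 0.3221]
q̇ = J⁺·V = [-0.3390, -0.9110, -0.6910, -0.8930, -0.2400]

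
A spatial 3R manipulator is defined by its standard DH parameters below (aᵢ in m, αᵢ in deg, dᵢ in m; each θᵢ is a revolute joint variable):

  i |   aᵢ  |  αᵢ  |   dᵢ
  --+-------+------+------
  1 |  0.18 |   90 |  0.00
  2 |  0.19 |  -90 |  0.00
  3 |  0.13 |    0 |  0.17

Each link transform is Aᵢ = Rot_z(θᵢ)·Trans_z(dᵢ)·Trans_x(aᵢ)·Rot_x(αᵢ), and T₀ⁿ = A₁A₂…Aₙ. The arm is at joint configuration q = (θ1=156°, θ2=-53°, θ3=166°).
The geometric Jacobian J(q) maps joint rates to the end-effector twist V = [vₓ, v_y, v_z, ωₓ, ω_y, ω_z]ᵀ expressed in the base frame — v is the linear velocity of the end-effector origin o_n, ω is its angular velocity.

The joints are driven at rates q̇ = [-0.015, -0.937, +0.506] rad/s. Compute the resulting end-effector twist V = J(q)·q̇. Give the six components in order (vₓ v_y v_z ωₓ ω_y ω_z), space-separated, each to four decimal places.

-0.0075 0.0790 -0.1505 -0.7503 -0.6916 0.2895

o_n = [-0.3364, 0.1153, 0.0513]
J₁: ẑ×o_n = [-0.1153, -0.3364, 0.0000], ω = ẑ
J2: z=[0.4067, 0.9135, 0.0000] o=[-0.1644, 0.0732, 0.0000] → [0.0469, -0.0209, 0.1742, 0.4067, 0.9135, 0.0000]
J3: z=[-0.7296, 0.3248, 0.6018] o=[-0.2689, 0.1197, -0.1517] → [0.0686, 0.1075, 0.0251, -0.7296, 0.3248, 0.6018]
V = J·q̇ = [-0.0075, 0.0790, -0.1505, -0.7503, -0.6916, 0.2895]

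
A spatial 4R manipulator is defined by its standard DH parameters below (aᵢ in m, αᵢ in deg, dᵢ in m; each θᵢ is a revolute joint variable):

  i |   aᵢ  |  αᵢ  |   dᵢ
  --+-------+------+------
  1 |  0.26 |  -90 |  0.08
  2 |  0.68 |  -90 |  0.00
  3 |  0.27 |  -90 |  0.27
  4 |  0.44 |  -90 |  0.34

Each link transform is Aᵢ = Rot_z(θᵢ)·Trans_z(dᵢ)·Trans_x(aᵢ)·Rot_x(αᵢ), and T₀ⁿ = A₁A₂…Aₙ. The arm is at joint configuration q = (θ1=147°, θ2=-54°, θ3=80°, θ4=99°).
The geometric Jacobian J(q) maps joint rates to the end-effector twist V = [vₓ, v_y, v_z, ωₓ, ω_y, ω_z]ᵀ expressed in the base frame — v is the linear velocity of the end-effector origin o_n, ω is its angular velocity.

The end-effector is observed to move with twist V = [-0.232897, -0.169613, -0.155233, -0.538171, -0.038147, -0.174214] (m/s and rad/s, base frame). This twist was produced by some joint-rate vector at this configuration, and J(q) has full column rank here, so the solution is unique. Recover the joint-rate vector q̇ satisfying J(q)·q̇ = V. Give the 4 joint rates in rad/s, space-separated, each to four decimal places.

o_n = [-0.1537, 0.4064, 0.4842]
J₁: ẑ×o_n = [-0.4064, -0.1537, 0.0000], ω = ẑ
J2: z=[-0.5446, -0.8387, 0.0000] o=[-0.2181, 0.1416, 0.0800] → [-0.3390, 0.2202, -0.0903, -0.5446, -0.8387, 0.0000]
J3: z=[-0.6785, 0.4406, -0.5878] o=[-0.5533, 0.3593, 0.6301] → [-0.0366, -0.3338, -0.2080, -0.6785, 0.4406, -0.5878]
J4: z=[0.5800, -0.1696, -0.7967] o=[-0.6148, 0.7163, 0.5094] → [-0.2426, -0.3528, -0.1015, 0.5800, -0.1696, -0.7967]
q̇ = J⁺·V = [0.2080, 0.3350, 0.5730, 0.0570]

0.2080 0.3350 0.5730 0.0570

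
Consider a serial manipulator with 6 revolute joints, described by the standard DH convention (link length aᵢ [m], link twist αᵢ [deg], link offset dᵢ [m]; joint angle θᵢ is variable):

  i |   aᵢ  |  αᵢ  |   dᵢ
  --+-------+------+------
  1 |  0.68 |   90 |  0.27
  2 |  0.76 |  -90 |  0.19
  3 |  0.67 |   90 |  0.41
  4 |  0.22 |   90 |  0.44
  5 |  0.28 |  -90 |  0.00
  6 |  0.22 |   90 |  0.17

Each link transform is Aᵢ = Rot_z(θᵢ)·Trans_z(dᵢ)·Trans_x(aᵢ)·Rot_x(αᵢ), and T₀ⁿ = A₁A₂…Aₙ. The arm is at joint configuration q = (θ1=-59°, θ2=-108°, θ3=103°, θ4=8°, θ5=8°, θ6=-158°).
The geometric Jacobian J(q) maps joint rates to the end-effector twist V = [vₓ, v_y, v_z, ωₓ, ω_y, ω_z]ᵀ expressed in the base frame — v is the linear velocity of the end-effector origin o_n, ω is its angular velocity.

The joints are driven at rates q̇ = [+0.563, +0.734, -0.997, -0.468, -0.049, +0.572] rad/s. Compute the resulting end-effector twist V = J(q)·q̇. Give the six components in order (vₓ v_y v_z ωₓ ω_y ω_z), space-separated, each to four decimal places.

-0.0475 0.1590 -0.9342 -1.1701 0.4031 0.7500

o_n = [1.0970, -0.1262, -0.9362]
J₁: ẑ×o_n = [0.1262, 1.0970, -0.0000], ω = ẑ
J2: z=[-0.8572, -0.5150, 0.0000] o=[0.3502, -0.5829, 0.2700] → [0.6212, -1.0339, -0.0069, -0.8572, -0.5150, 0.0000]
J3: z=[0.4898, -0.8152, -0.3090] o=[0.0664, -0.4794, -0.4528] → [0.5032, -0.0817, 1.0132, 0.4898, -0.8152, -0.3090]
J4: z=[0.0377, 0.3739, -0.9267] o=[0.8508, -0.5174, -0.4362] → [0.1755, -0.2092, -0.0773, 0.0377, 0.3739, -0.9267]
J5: z=[-0.3638, 0.8688, 0.3358] o=[1.0722, -0.2814, -0.8068] → [-0.1646, -0.0388, -0.0780, -0.3638, 0.8688, 0.3358]
J6: z=[-0.0922, 0.3251, -0.9412] o=[1.3317, -0.1769, -0.7960] → [0.0022, 0.2080, 0.0716, -0.0922, 0.3251, -0.9412]
V = J·q̇ = [-0.0475, 0.1590, -0.9342, -1.1701, 0.4031, 0.7500]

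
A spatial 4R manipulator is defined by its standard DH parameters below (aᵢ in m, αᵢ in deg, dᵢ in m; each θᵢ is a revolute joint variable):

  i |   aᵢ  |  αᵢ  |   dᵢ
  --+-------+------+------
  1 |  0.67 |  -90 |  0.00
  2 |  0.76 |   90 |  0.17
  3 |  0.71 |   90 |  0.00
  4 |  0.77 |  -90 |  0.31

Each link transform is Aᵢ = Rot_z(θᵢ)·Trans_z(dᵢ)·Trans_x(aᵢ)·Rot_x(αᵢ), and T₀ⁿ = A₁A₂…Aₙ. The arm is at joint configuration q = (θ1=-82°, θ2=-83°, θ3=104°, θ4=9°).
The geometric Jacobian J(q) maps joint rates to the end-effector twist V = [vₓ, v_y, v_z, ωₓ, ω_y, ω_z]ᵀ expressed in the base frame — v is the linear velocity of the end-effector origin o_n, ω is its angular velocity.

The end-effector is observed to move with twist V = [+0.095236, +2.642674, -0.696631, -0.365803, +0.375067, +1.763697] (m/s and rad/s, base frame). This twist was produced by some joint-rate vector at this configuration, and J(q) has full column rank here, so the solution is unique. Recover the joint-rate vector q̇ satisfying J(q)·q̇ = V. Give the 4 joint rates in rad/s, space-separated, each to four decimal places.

o_n = [1.7441, -0.3975, 0.7145]
J₁: ẑ×o_n = [0.3975, 1.7441, -0.0000], ω = ẑ
J2: z=[0.9903, 0.1392, 0.0000] o=[0.0932, -0.6635, 0.0000] → [0.0994, -0.7075, 0.0336, 0.9903, 0.1392, 0.0000]
J3: z=[-0.1381, 0.9829, 0.1219] o=[0.2745, -0.7315, 0.7543] → [-0.0799, 0.1736, -1.4906, -0.1381, 0.9829, 0.1219]
J4: z=[0.2560, -0.0834, 0.9631] o=[0.9538, -0.6149, 0.5839] → [-0.2203, 0.7277, 0.1216, 0.2560, -0.0834, 0.9631]
q̇ = J⁺·V = [0.9200, -0.5060, 0.5220, 0.8100]

0.9200 -0.5060 0.5220 0.8100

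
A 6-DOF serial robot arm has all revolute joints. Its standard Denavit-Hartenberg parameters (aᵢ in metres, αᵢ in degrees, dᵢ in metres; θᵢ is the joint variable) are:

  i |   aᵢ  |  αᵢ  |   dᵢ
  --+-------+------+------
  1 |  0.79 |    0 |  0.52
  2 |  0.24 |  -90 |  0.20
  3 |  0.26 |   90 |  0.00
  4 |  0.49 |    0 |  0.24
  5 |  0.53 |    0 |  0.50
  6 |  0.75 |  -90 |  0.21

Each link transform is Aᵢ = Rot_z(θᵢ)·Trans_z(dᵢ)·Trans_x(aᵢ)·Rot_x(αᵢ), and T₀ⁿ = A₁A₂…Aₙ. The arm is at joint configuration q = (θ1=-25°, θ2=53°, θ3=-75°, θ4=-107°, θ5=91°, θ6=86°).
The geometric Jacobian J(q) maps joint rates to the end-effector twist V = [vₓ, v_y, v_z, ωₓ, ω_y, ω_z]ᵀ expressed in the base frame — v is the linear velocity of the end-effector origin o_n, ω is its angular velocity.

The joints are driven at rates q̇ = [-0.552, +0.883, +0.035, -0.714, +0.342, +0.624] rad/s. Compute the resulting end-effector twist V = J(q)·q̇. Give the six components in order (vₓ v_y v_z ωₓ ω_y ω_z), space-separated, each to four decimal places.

-0.2257 -0.6112 -0.5231 -0.2314 -0.0834 0.3962

o_n = [0.2771, -0.4652, 1.8185]
J₁: ẑ×o_n = [0.4652, 0.2771, -0.0000], ω = ẑ
J2: z=[0.0000, 0.0000, 1.0000] o=[0.7160, -0.3339, 0.5200] → [0.1313, -0.4389, 0.0000, 0.0000, 0.0000, 1.0000]
J3: z=[-0.4695, 0.8829, 0.0000] o=[0.9279, -0.2212, 0.7200] → [0.9699, 0.5157, 0.6892, -0.4695, 0.8829, 0.0000]
J4: z=[-0.8529, -0.4535, 0.2588] o=[0.9873, -0.1896, 0.9711] → [-0.3129, 0.5389, -0.0870, -0.8529, -0.4535, 0.2588]
J5: z=[-0.8529, -0.4535, 0.2588] o=[0.9699, -0.7296, 0.8949] → [-0.4873, 0.6084, -0.5396, -0.8529, -0.4535, 0.2588]
J6: z=[-0.8529, -0.4535, 0.2588] o=[0.7284, -1.0234, 1.5164] → [-0.2815, 0.1409, -0.6808, -0.8529, -0.4535, 0.2588]
V = J·q̇ = [-0.2257, -0.6112, -0.5231, -0.2314, -0.0834, 0.3962]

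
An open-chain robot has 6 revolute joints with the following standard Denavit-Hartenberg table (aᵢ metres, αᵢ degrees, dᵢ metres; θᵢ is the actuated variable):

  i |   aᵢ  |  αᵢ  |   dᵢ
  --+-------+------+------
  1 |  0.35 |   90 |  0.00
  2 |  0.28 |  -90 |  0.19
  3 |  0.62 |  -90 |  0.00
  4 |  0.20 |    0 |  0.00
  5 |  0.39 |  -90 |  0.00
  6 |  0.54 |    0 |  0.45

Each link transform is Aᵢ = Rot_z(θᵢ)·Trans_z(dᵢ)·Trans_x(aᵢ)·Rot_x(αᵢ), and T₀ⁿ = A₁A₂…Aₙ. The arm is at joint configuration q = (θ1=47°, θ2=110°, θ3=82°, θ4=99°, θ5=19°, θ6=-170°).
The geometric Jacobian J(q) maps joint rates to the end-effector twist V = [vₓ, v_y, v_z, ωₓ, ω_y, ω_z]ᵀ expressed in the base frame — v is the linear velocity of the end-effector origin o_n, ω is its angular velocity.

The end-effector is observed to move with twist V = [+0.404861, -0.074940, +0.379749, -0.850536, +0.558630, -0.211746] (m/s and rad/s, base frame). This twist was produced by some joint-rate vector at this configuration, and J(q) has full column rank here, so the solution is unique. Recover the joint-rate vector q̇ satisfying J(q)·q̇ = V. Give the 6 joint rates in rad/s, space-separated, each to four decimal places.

o_n = [0.0402, 0.1582, 0.1621]
J₁: ẑ×o_n = [-0.1582, 0.0402, 0.0000], ω = ẑ
J2: z=[0.7314, -0.6820, 0.0000] o=[0.2387, 0.2560, 0.0000] → [-0.1105, -0.1185, -0.2068, 0.7314, -0.6820, 0.0000]
J3: z=[-0.6409, -0.6872, -0.3420] o=[0.3123, 0.0564, 0.2631] → [0.1043, 0.0283, -0.2523, -0.6409, -0.6872, -0.3420]
J4: z=[0.1292, 0.3426, -0.9305] o=[-0.1568, 0.4535, 0.3442] → [-0.3371, -0.1598, -0.1057, 0.1292, 0.3426, -0.9305]
J5: z=[0.1292, 0.3426, -0.9305] o=[-0.0065, 0.5692, 0.4077] → [-0.4666, -0.0118, -0.0691, 0.1292, 0.3426, -0.9305]
J6: z=[0.3673, -0.8882, -0.2760] o=[0.3527, 0.6886, 0.5015] → [0.1551, 0.2109, -0.4723, 0.3673, -0.8882, -0.2760]
q̇ = J⁺·V = [-0.8460, -0.5770, 0.2170, -0.0010, -0.5880, -0.5810]

-0.8460 -0.5770 0.2170 -0.0010 -0.5880 -0.5810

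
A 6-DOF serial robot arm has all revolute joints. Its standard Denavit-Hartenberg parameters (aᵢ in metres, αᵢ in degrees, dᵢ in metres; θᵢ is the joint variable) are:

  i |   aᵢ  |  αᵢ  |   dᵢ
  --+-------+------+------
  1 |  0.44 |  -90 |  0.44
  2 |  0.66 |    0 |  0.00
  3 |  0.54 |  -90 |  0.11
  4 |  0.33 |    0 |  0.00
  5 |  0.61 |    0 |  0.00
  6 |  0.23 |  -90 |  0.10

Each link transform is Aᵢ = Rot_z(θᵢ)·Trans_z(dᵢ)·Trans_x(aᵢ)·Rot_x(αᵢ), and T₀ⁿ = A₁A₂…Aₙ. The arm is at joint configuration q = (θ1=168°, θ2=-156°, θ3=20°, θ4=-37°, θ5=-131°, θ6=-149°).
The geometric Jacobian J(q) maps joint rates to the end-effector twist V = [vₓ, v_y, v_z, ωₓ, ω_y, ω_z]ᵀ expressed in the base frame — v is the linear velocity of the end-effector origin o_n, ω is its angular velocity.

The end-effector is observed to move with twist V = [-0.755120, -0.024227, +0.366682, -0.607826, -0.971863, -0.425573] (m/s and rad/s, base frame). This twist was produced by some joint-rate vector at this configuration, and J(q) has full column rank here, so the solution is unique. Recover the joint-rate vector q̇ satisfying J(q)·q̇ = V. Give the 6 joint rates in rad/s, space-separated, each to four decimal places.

o_n = [0.2974, -0.3480, 1.0409]
J₁: ẑ×o_n = [0.3480, 0.2974, -0.0000], ω = ẑ
J2: z=[-0.2079, -0.9781, 0.0000] o=[-0.4304, 0.0915, 0.4400] → [-0.5878, 0.1249, 0.8033, -0.2079, -0.9781, 0.0000]
J3: z=[-0.2079, -0.9781, 0.0000] o=[0.1594, -0.0339, 0.7084] → [-0.3252, 0.0691, 0.2004, -0.2079, -0.9781, 0.0000]
J4: z=[-0.6795, 0.1444, 0.7193] o=[0.5165, -0.2222, 1.0836] → [0.0843, -0.1865, 0.1171, -0.6795, 0.1444, 0.7193]
J5: z=[-0.6795, 0.1444, 0.7193] o=[0.6606, -0.4559, 1.2666] → [-0.1102, -0.4146, -0.0209, -0.6795, 0.1444, 0.7193]
J6: z=[-0.6795, 0.1444, 0.7193] o=[0.2144, -0.4907, 0.8522] → [-0.0754, 0.1880, -0.1090, -0.6795, 0.1444, 0.7193]
q̇ = J⁺·V = [-0.8320, 0.3360, 0.7410, 0.0780, -0.0880, 0.5750]

-0.8320 0.3360 0.7410 0.0780 -0.0880 0.5750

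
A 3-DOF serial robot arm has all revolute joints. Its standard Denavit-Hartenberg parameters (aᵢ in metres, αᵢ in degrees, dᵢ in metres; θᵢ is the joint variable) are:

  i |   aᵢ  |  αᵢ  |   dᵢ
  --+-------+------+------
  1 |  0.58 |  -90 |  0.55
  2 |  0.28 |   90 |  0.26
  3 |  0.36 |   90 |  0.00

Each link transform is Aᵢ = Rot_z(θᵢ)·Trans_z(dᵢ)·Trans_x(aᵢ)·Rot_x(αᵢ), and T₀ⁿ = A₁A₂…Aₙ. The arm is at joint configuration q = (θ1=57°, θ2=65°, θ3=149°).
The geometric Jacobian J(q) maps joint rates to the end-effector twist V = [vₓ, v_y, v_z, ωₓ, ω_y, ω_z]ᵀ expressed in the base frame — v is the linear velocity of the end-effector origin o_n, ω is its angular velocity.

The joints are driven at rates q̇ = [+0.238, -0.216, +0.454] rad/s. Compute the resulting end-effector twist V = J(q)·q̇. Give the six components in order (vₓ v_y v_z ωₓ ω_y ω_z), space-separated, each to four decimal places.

o_n = [-0.0642, 0.7189, 0.5759]
J₁: ẑ×o_n = [-0.7189, -0.0642, 0.0000], ω = ẑ
J2: z=[-0.8387, 0.5446, 0.0000] o=[0.3159, 0.4864, 0.5500] → [0.0141, 0.0217, 0.0121, -0.8387, 0.5446, 0.0000]
J3: z=[0.4936, 0.7601, 0.4226] o=[0.1623, 0.7273, 0.2962] → [0.2161, -0.2338, 0.1680, 0.4936, 0.7601, 0.4226]
V = J·q̇ = [-0.0760, -0.1261, 0.0737, 0.4053, 0.2274, 0.4299]

-0.0760 -0.1261 0.0737 0.4053 0.2274 0.4299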